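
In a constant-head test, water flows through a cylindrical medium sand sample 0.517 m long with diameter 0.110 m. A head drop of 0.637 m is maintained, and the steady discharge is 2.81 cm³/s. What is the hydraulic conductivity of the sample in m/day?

20.7

Cross-sectional area A = π·(d/2)² = π × (0.110/2)² = 0.009503 m².
Convert discharge: 2.81 cm³/s = 2.810e-06 m³/s.
Darcy's law rearranged: K = Q·L / (A·Δh) = 2.810e-06 × 0.517 / (0.009503 × 0.637) = 0.0002400 m/s = 20.73 m/day.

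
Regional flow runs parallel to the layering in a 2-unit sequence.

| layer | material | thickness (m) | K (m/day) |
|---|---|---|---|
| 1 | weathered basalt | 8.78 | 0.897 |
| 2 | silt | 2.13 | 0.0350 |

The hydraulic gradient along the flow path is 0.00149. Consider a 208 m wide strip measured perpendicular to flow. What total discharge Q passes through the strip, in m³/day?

Flow is parallel to layering, so each bed carries its own Darcy discharge and the transmissivities add.
Σ(K_i·b_i) = 0.897×8.78 + 0.0350×2.13 = 7.950 m²/day.
Hydraulic gradient i = 0.00149.
Q = Σ(K_i·b_i) · W · i = 7.950 × 208 × 0.001490 = 2.464 m³/day.

2.46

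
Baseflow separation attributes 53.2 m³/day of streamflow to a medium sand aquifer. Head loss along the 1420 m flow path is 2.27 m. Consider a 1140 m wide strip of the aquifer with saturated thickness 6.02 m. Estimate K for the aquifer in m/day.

Cross-sectional area A = 1140 × 6.02 = 6863 m².
Hydraulic gradient i = Δh / L = 2.27 / 1420 = 0.001599.
From Q = K·A·i, K = Q / (A·i) = 53.2 / (6863 × 0.001599) = 4.849 m/day.

4.85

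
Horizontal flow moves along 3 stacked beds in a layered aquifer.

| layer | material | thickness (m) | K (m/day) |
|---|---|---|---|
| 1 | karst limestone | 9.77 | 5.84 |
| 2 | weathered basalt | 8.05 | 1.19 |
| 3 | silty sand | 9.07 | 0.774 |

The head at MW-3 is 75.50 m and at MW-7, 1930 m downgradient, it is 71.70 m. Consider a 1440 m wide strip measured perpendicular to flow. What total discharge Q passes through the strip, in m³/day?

Flow is parallel to layering, so each bed carries its own Darcy discharge and the transmissivities add.
Σ(K_i·b_i) = 5.84×9.77 + 1.19×8.05 + 0.774×9.07 = 73.66 m²/day.
Hydraulic gradient i = (75.50 − 71.70) / 1930 = 3.8 / 1930 = 0.001969.
Q = Σ(K_i·b_i) · W · i = 73.66 × 1440 × 0.001969 = 208.8 m³/day.

209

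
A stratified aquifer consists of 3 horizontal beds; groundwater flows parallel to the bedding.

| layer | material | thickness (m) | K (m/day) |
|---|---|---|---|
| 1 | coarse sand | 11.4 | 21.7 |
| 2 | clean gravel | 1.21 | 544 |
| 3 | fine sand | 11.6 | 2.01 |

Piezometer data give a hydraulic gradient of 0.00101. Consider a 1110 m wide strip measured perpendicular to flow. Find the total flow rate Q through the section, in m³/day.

Flow is parallel to layering, so each bed carries its own Darcy discharge and the transmissivities add.
Σ(K_i·b_i) = 21.7×11.4 + 544×1.21 + 2.01×11.6 = 928.9 m²/day.
Hydraulic gradient i = 0.00101.
Q = Σ(K_i·b_i) · W · i = 928.9 × 1110 × 0.001010 = 1041 m³/day.

1040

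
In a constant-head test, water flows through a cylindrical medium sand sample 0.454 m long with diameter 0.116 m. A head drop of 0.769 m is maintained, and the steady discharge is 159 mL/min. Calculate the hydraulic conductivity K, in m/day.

Cross-sectional area A = π·(d/2)² = π × (0.116/2)² = 0.01057 m².
Convert discharge: 159 mL/min = 2.650e-06 m³/s.
Darcy's law rearranged: K = Q·L / (A·Δh) = 2.650e-06 × 0.454 / (0.01057 × 0.769) = 0.0001480 m/s = 12.79 m/day.

12.8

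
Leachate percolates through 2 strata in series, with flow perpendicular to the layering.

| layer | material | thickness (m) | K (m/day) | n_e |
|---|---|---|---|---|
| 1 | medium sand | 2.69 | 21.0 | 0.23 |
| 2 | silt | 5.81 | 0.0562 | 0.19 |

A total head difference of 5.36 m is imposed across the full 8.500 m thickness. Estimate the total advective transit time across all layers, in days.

With flow normal to the layers, continuity requires the same specific discharge q through every layer.
Σ(b_i/K_i) = 2.69/21.0 + 5.81/0.0562 = 103.5 d.
q = Δh / Σ(b_i/K_i) = 5.36 / 103.5 = 0.05178 m/day.
In each layer the seepage velocity is v_i = q/n_i, so the layer transit time is t_i = b_i·n_i / q:
  layer 1 (medium sand): t_1 = 2.69 × 0.23 / 0.05178 = 11.95 d
  layer 2 (silt): t_2 = 5.81 × 0.19 / 0.05178 = 21.32 d
Total t = Σ t_i = 33.27 days.

33.3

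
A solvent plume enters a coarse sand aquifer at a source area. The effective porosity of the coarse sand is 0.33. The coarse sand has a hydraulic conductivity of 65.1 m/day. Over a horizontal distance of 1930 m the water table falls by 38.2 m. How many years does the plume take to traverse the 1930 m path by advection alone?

1.35

Hydraulic gradient i = Δh / L = 38.2 / 1930 = 0.01979.
Darcy flux q = K · i = 65.10 × 0.01979 = 1.289 m/day.
Seepage velocity v = q / n_e = 1.289 / 0.33 = 3.905 m/day.
Travel time t = L / v = 1930 / 3.905 = 494.3 days = 1.353 years.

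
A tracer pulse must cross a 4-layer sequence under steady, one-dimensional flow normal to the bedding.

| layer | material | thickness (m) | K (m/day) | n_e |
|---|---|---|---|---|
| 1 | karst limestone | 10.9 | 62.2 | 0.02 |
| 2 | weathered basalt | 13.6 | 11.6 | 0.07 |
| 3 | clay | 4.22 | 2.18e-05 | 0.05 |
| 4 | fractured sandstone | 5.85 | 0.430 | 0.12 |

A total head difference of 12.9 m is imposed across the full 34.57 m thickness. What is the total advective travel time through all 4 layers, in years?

85.6

With flow normal to the layers, continuity requires the same specific discharge q through every layer.
Σ(b_i/K_i) = 10.9/62.2 + 13.6/11.6 + 4.22/2.18e-05 + 5.85/0.430 = 1.936e+05 d.
q = Δh / Σ(b_i/K_i) = 12.9 / 1.936e+05 = 6.663e-05 m/day.
In each layer the seepage velocity is v_i = q/n_i, so the layer transit time is t_i = b_i·n_i / q:
  layer 1 (karst limestone): t_1 = 10.9 × 0.02 / 6.663e-05 = 3272 d
  layer 2 (weathered basalt): t_2 = 13.6 × 0.07 / 6.663e-05 = 14287 d
  layer 3 (clay): t_3 = 4.22 × 0.05 / 6.663e-05 = 3167 d
  layer 4 (fractured sandstone): t_4 = 5.85 × 0.12 / 6.663e-05 = 10535 d
Total t = Σ t_i = 31260 days = 85.59 years.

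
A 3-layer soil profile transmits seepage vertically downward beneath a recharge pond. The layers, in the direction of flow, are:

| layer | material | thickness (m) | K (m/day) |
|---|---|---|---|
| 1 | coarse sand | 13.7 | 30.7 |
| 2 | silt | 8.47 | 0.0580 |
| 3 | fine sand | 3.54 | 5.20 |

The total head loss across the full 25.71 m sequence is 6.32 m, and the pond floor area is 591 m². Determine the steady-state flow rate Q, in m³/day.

Flow is perpendicular to layering, so the layers act in series and the equivalent K is the thickness-weighted harmonic mean.
Total thickness L = 13.7 + 8.47 + 3.54 = 25.71 m.
Σ(b_i/K_i) = 13.7/30.7 + 8.47/0.0580 + 3.54/5.20 = 147.2 d.
K_eq = L / Σ(b_i/K_i) = 25.71 / 147.2 = 0.1747 m/day.
Q = K_eq · A · (Δh/L) = 0.1747 × 591 × (6.32/25.71) = 25.38 m³/day.

25.4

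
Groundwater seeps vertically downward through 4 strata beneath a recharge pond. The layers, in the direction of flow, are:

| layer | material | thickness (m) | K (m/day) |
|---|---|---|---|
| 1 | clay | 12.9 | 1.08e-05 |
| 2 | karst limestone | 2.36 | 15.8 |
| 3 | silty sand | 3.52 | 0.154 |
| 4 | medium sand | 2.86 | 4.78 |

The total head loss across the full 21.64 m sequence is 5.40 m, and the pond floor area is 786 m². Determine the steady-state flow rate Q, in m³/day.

Flow is perpendicular to layering, so the layers act in series and the equivalent K is the thickness-weighted harmonic mean.
Total thickness L = 12.9 + 2.36 + 3.52 + 2.86 = 21.64 m.
Σ(b_i/K_i) = 12.9/1.08e-05 + 2.36/15.8 + 3.52/0.154 + 2.86/4.78 = 1.194e+06 d.
K_eq = L / Σ(b_i/K_i) = 21.64 / 1.194e+06 = 1.812e-05 m/day.
Q = K_eq · A · (Δh/L) = 1.812e-05 × 786 × (5.40/21.64) = 0.003553 m³/day.

0.00355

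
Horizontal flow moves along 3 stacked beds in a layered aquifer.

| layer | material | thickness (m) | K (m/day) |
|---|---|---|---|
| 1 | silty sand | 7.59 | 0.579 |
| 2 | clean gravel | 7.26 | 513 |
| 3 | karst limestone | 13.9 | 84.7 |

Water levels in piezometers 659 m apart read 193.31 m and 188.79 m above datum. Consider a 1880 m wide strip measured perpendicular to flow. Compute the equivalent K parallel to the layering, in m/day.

Flow is parallel to layering, so each bed carries its own Darcy discharge and the transmissivities add.
Σ(K_i·b_i) = 0.579×7.59 + 513×7.26 + 84.7×13.9 = 4906 m²/day.
Total thickness b = 28.75 m, so K_eq = Σ(K_i·b_i)/b = 170.6 m/day.

171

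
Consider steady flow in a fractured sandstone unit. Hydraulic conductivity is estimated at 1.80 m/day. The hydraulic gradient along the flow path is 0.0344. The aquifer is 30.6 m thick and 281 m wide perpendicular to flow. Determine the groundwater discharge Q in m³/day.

Cross-sectional area A = 281 × 30.6 = 8599 m².
Hydraulic gradient i = 0.0344.
Darcy's law: Q = K · A · i = 1.800 × 8599 × 0.03440 = 532.4 m³/day.

532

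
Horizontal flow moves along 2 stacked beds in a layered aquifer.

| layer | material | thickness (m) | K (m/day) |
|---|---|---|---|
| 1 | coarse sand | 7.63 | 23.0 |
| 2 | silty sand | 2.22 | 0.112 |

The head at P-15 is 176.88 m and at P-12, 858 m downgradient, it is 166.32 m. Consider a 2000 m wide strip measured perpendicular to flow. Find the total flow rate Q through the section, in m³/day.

Flow is parallel to layering, so each bed carries its own Darcy discharge and the transmissivities add.
Σ(K_i·b_i) = 23.0×7.63 + 0.112×2.22 = 175.7 m²/day.
Hydraulic gradient i = (176.88 − 166.32) / 858 = 10.56 / 858 = 0.01231.
Q = Σ(K_i·b_i) · W · i = 175.7 × 2000 × 0.01231 = 4326 m³/day.

4330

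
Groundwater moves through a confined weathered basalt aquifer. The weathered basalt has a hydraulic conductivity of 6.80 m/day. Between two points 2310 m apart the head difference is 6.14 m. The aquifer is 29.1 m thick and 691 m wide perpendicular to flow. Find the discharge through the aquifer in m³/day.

Cross-sectional area A = 691 × 29.1 = 20108 m².
Hydraulic gradient i = Δh / L = 6.14 / 2310 = 0.002658.
Darcy's law: Q = K · A · i = 6.800 × 20108 × 0.002658 = 363.4 m³/day.

363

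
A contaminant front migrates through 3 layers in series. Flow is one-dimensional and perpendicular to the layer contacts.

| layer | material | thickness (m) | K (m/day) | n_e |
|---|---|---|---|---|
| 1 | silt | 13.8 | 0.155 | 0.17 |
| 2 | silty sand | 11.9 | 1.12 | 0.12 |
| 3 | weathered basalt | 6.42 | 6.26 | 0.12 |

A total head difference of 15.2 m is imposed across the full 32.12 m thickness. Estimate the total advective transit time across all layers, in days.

With flow normal to the layers, continuity requires the same specific discharge q through every layer.
Σ(b_i/K_i) = 13.8/0.155 + 11.9/1.12 + 6.42/6.26 = 100.7 d.
q = Δh / Σ(b_i/K_i) = 15.2 / 100.7 = 0.1510 m/day.
In each layer the seepage velocity is v_i = q/n_i, so the layer transit time is t_i = b_i·n_i / q:
  layer 1 (silt): t_1 = 13.8 × 0.17 / 0.1510 = 15.54 d
  layer 2 (silty sand): t_2 = 11.9 × 0.12 / 0.1510 = 9.459 d
  layer 3 (weathered basalt): t_3 = 6.42 × 0.12 / 0.1510 = 5.103 d
Total t = Σ t_i = 30.10 days.

30.1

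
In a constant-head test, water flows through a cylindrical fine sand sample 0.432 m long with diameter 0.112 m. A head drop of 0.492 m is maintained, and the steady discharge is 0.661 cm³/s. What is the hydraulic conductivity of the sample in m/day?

5.09

Cross-sectional area A = π·(d/2)² = π × (0.112/2)² = 0.009852 m².
Convert discharge: 0.661 cm³/s = 6.610e-07 m³/s.
Darcy's law rearranged: K = Q·L / (A·Δh) = 6.610e-07 × 0.432 / (0.009852 × 0.492) = 5.891e-05 m/s = 5.090 m/day.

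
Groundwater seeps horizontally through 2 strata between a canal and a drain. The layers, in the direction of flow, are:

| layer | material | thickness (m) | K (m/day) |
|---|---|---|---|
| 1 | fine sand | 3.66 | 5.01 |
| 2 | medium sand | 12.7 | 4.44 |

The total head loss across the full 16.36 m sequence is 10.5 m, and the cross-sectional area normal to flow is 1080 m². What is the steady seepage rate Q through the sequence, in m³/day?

3160

Flow is perpendicular to layering, so the layers act in series and the equivalent K is the thickness-weighted harmonic mean.
Total thickness L = 3.66 + 12.7 = 16.36 m.
Σ(b_i/K_i) = 3.66/5.01 + 12.7/4.44 = 3.591 d.
K_eq = L / Σ(b_i/K_i) = 16.36 / 3.591 = 4.556 m/day.
Q = K_eq · A · (Δh/L) = 4.556 × 1080 × (10.5/16.36) = 3158 m³/day.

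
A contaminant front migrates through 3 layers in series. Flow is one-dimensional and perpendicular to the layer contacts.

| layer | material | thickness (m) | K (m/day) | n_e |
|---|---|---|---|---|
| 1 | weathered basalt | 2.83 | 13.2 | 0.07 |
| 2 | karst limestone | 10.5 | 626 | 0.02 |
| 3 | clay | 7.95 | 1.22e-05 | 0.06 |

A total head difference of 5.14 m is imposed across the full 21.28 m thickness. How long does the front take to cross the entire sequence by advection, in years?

With flow normal to the layers, continuity requires the same specific discharge q through every layer.
Σ(b_i/K_i) = 2.83/13.2 + 10.5/626 + 7.95/1.22e-05 = 6.516e+05 d.
q = Δh / Σ(b_i/K_i) = 5.14 / 6.516e+05 = 7.888e-06 m/day.
In each layer the seepage velocity is v_i = q/n_i, so the layer transit time is t_i = b_i·n_i / q:
  layer 1 (weathered basalt): t_1 = 2.83 × 0.07 / 7.888e-06 = 25115 d
  layer 2 (karst limestone): t_2 = 10.5 × 0.02 / 7.888e-06 = 26623 d
  layer 3 (clay): t_3 = 7.95 × 0.06 / 7.888e-06 = 60473 d
Total t = Σ t_i = 1.122e+05 days = 307.2 years.

307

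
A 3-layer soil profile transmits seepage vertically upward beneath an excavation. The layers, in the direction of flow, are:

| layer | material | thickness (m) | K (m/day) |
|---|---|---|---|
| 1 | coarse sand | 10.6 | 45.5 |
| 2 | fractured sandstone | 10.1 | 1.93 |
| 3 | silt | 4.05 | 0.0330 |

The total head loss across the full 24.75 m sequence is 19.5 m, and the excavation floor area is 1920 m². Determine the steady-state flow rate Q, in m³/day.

292

Flow is perpendicular to layering, so the layers act in series and the equivalent K is the thickness-weighted harmonic mean.
Total thickness L = 10.6 + 10.1 + 4.05 = 24.75 m.
Σ(b_i/K_i) = 10.6/45.5 + 10.1/1.93 + 4.05/0.0330 = 128.2 d.
K_eq = L / Σ(b_i/K_i) = 24.75 / 128.2 = 0.1931 m/day.
Q = K_eq · A · (Δh/L) = 0.1931 × 1920 × (19.5/24.75) = 292.1 m³/day.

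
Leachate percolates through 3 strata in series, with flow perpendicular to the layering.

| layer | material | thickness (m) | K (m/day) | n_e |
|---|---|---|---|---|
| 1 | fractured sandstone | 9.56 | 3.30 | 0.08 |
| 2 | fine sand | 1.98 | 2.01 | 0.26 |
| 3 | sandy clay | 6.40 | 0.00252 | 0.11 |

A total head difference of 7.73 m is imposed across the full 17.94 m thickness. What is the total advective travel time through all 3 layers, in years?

With flow normal to the layers, continuity requires the same specific discharge q through every layer.
Σ(b_i/K_i) = 9.56/3.30 + 1.98/2.01 + 6.40/0.00252 = 2544 d.
q = Δh / Σ(b_i/K_i) = 7.73 / 2544 = 0.003039 m/day.
In each layer the seepage velocity is v_i = q/n_i, so the layer transit time is t_i = b_i·n_i / q:
  layer 1 (fractured sandstone): t_1 = 9.56 × 0.08 / 0.003039 = 251.7 d
  layer 2 (fine sand): t_2 = 1.98 × 0.26 / 0.003039 = 169.4 d
  layer 3 (sandy clay): t_3 = 6.40 × 0.11 / 0.003039 = 231.7 d
Total t = Σ t_i = 652.7 days = 1.787 years.

1.79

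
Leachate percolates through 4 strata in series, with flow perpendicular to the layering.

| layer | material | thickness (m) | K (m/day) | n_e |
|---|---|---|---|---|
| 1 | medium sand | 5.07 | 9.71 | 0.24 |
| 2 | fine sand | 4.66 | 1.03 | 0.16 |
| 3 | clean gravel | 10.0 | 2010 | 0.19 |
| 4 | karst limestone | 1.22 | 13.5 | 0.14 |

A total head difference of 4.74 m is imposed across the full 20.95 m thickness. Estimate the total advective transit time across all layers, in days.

4.38

With flow normal to the layers, continuity requires the same specific discharge q through every layer.
Σ(b_i/K_i) = 5.07/9.71 + 4.66/1.03 + 10.0/2010 + 1.22/13.5 = 5.142 d.
q = Δh / Σ(b_i/K_i) = 4.74 / 5.142 = 0.9219 m/day.
In each layer the seepage velocity is v_i = q/n_i, so the layer transit time is t_i = b_i·n_i / q:
  layer 1 (medium sand): t_1 = 5.07 × 0.24 / 0.9219 = 1.320 d
  layer 2 (fine sand): t_2 = 4.66 × 0.16 / 0.9219 = 0.8088 d
  layer 3 (clean gravel): t_3 = 10.0 × 0.19 / 0.9219 = 2.061 d
  layer 4 (karst limestone): t_4 = 1.22 × 0.14 / 0.9219 = 0.1853 d
Total t = Σ t_i = 4.375 days.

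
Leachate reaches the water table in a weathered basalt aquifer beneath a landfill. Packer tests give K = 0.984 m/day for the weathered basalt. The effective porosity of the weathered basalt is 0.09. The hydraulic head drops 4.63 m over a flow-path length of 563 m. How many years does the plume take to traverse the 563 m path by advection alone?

17.1

Hydraulic gradient i = Δh / L = 4.63 / 563 = 0.008224.
Darcy flux q = K · i = 0.9840 × 0.008224 = 0.008092 m/day.
Seepage velocity v = q / n_e = 0.008092 / 0.09 = 0.08991 m/day.
Travel time t = L / v = 563 / 0.08991 = 6262 days = 17.14 years.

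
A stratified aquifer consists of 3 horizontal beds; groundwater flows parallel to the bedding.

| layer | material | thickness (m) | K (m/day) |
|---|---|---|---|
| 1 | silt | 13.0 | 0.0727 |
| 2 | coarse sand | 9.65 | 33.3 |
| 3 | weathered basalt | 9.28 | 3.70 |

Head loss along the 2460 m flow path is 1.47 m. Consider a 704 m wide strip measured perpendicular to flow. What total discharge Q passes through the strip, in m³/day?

150

Flow is parallel to layering, so each bed carries its own Darcy discharge and the transmissivities add.
Σ(K_i·b_i) = 0.0727×13.0 + 33.3×9.65 + 3.70×9.28 = 356.6 m²/day.
Hydraulic gradient i = Δh / L = 1.47 / 2460 = 0.0005976.
Q = Σ(K_i·b_i) · W · i = 356.6 × 704 × 0.0005976 = 150.0 m³/day.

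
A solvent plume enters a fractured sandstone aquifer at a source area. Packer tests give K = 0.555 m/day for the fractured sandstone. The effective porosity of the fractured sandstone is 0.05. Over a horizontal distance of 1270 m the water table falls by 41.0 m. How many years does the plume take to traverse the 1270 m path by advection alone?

Hydraulic gradient i = Δh / L = 41.0 / 1270 = 0.03228.
Darcy flux q = K · i = 0.5550 × 0.03228 = 0.01792 m/day.
Seepage velocity v = q / n_e = 0.01792 / 0.05 = 0.3583 m/day.
Travel time t = L / v = 1270 / 0.3583 = 3544 days = 9.703 years.

9.70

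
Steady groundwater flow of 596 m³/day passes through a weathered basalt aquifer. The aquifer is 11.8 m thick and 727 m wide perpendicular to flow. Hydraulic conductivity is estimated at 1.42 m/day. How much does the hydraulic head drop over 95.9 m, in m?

4.69

Cross-sectional area A = 727 × 11.8 = 8579 m².
From Q = K·A·i, i = Q / (K·A) = 596 / (1.420 × 8579) = 0.04893.
Head loss Δh = i · L = 0.04893 × 95.9 = 4.692 m.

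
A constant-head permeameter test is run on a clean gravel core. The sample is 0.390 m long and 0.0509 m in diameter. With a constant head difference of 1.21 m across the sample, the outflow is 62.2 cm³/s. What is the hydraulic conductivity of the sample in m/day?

Cross-sectional area A = π·(d/2)² = π × (0.0509/2)² = 0.002035 m².
Convert discharge: 62.2 cm³/s = 6.220e-05 m³/s.
Darcy's law rearranged: K = Q·L / (A·Δh) = 6.220e-05 × 0.390 / (0.002035 × 1.21) = 0.009852 m/s = 851.3 m/day.

851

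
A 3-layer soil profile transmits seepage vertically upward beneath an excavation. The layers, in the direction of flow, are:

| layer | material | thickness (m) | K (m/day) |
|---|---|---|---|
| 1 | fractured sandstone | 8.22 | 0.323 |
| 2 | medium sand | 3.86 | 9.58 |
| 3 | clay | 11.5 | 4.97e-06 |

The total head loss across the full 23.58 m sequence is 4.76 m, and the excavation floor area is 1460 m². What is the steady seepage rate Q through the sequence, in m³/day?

Flow is perpendicular to layering, so the layers act in series and the equivalent K is the thickness-weighted harmonic mean.
Total thickness L = 8.22 + 3.86 + 11.5 = 23.58 m.
Σ(b_i/K_i) = 8.22/0.323 + 3.86/9.58 + 11.5/4.97e-06 = 2.314e+06 d.
K_eq = L / Σ(b_i/K_i) = 23.58 / 2.314e+06 = 1.019e-05 m/day.
Q = K_eq · A · (Δh/L) = 1.019e-05 × 1460 × (4.76/23.58) = 0.003003 m³/day.

0.00300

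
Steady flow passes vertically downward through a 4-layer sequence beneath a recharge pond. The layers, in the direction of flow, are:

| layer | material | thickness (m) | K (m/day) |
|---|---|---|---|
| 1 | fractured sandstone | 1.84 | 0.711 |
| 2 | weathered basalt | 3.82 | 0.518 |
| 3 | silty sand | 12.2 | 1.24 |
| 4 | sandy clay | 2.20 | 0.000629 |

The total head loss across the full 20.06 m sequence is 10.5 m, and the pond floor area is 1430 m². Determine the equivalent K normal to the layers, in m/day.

Flow is perpendicular to layering, so the layers act in series and the equivalent K is the thickness-weighted harmonic mean.
Total thickness L = 1.84 + 3.82 + 12.2 + 2.20 = 20.06 m.
Σ(b_i/K_i) = 1.84/0.711 + 3.82/0.518 + 12.2/1.24 + 2.20/0.000629 = 3517 d.
K_eq = L / Σ(b_i/K_i) = 20.06 / 3517 = 0.005703 m/day.

0.00570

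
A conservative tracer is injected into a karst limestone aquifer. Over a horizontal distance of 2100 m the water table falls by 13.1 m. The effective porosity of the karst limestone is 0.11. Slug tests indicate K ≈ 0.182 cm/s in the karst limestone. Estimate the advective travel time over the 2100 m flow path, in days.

Convert K: 0.182 cm/s × 864 = 157.2 m/day.
Hydraulic gradient i = Δh / L = 13.1 / 2100 = 0.006238.
Darcy flux q = K · i = 157.2 × 0.006238 = 0.9809 m/day.
Seepage velocity v = q / n_e = 0.9809 / 0.11 = 8.918 m/day.
Travel time t = L / v = 2100 / 8.918 = 235.5 days.

235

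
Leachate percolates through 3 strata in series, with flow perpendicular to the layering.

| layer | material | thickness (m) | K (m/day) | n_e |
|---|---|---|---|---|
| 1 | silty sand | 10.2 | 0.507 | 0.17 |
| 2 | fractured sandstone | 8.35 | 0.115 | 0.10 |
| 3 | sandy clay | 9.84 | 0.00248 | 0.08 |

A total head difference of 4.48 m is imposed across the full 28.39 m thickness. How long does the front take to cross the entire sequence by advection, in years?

8.33

With flow normal to the layers, continuity requires the same specific discharge q through every layer.
Σ(b_i/K_i) = 10.2/0.507 + 8.35/0.115 + 9.84/0.00248 = 4060 d.
q = Δh / Σ(b_i/K_i) = 4.48 / 4060 = 0.001103 m/day.
In each layer the seepage velocity is v_i = q/n_i, so the layer transit time is t_i = b_i·n_i / q:
  layer 1 (silty sand): t_1 = 10.2 × 0.17 / 0.001103 = 1572 d
  layer 2 (fractured sandstone): t_2 = 8.35 × 0.10 / 0.001103 = 756.8 d
  layer 3 (sandy clay): t_3 = 9.84 × 0.08 / 0.001103 = 713.5 d
Total t = Σ t_i = 3042 days = 8.328 years.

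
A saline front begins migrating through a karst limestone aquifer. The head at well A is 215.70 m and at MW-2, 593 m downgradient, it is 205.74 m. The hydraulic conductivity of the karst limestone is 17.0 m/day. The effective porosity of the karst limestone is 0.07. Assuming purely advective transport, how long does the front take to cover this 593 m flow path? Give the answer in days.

145

Hydraulic gradient i = (215.70 − 205.74) / 593 = 9.96 / 593 = 0.01680.
Darcy flux q = K · i = 17.00 × 0.01680 = 0.2855 m/day.
Seepage velocity v = q / n_e = 0.2855 / 0.07 = 4.079 m/day.
Travel time t = L / v = 593 / 4.079 = 145.4 days.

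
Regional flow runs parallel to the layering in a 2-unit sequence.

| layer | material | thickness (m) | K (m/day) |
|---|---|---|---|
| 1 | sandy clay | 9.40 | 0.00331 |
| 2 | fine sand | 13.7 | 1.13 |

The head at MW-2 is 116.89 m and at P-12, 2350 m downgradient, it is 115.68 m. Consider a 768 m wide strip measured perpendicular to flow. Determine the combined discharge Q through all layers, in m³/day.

Flow is parallel to layering, so each bed carries its own Darcy discharge and the transmissivities add.
Σ(K_i·b_i) = 0.00331×9.40 + 1.13×13.7 = 15.51 m²/day.
Hydraulic gradient i = (116.89 − 115.68) / 2350 = 1.21 / 2350 = 0.0005149.
Q = Σ(K_i·b_i) · W · i = 15.51 × 768 × 0.0005149 = 6.134 m³/day.

6.13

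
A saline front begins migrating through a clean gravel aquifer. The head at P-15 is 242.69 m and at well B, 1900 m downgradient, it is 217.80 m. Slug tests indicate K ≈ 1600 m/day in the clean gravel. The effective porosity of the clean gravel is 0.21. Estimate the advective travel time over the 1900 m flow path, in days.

19.0

Hydraulic gradient i = (242.69 − 217.80) / 1900 = 24.89 / 1900 = 0.01310.
Darcy flux q = K · i = 1600 × 0.01310 = 20.96 m/day.
Seepage velocity v = q / n_e = 20.96 / 0.21 = 99.81 m/day.
Travel time t = L / v = 1900 / 99.81 = 19.04 days.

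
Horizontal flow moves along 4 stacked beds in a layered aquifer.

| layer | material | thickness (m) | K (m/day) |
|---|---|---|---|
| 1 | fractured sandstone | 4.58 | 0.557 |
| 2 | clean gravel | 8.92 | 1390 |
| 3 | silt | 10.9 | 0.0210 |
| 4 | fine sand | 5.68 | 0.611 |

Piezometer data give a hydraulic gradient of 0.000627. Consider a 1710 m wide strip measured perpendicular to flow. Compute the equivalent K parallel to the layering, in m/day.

412

Flow is parallel to layering, so each bed carries its own Darcy discharge and the transmissivities add.
Σ(K_i·b_i) = 0.557×4.58 + 1390×8.92 + 0.0210×10.9 + 0.611×5.68 = 12405 m²/day.
Total thickness b = 30.08 m, so K_eq = Σ(K_i·b_i)/b = 412.4 m/day.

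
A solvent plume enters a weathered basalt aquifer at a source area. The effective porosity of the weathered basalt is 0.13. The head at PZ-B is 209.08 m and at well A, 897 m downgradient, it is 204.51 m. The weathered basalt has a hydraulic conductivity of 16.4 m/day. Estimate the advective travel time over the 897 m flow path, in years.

Hydraulic gradient i = (209.08 − 204.51) / 897 = 4.57 / 897 = 0.005095.
Darcy flux q = K · i = 16.40 × 0.005095 = 0.08355 m/day.
Seepage velocity v = q / n_e = 0.08355 / 0.13 = 0.6427 m/day.
Travel time t = L / v = 897 / 0.6427 = 1396 days = 3.821 years.

3.82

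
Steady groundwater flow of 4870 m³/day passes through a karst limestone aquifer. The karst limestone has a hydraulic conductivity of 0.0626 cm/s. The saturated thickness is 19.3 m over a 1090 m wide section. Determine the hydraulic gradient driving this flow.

0.00428

Convert K: 0.0626 cm/s × 864 = 54.09 m/day.
Cross-sectional area A = 1090 × 19.3 = 21037 m².
From Q = K·A·i, i = Q / (K·A) = 4870 / (54.09 × 21037) = 0.004280.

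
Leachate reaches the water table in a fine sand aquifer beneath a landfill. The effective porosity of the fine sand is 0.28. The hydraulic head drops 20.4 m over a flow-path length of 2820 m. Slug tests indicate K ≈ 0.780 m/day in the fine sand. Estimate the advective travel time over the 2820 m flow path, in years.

Hydraulic gradient i = Δh / L = 20.4 / 2820 = 0.007234.
Darcy flux q = K · i = 0.7800 × 0.007234 = 0.005643 m/day.
Seepage velocity v = q / n_e = 0.005643 / 0.28 = 0.02015 m/day.
Travel time t = L / v = 2820 / 0.02015 = 1.399e+05 days = 383.1 years.

383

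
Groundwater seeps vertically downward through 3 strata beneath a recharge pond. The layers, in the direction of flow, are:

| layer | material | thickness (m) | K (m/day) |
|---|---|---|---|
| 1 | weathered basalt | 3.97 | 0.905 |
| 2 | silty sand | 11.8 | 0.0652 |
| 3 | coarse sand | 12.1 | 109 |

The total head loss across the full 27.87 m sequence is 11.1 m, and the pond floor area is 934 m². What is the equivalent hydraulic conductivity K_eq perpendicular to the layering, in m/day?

0.150

Flow is perpendicular to layering, so the layers act in series and the equivalent K is the thickness-weighted harmonic mean.
Total thickness L = 3.97 + 11.8 + 12.1 = 27.87 m.
Σ(b_i/K_i) = 3.97/0.905 + 11.8/0.0652 + 12.1/109 = 185.5 d.
K_eq = L / Σ(b_i/K_i) = 27.87 / 185.5 = 0.1503 m/day.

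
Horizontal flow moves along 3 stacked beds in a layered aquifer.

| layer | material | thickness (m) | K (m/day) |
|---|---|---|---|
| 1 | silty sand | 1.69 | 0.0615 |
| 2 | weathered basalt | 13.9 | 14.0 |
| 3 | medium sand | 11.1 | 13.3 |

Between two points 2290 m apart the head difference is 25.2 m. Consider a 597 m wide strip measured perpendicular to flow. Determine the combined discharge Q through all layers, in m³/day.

2250

Flow is parallel to layering, so each bed carries its own Darcy discharge and the transmissivities add.
Σ(K_i·b_i) = 0.0615×1.69 + 14.0×13.9 + 13.3×11.1 = 342.3 m²/day.
Hydraulic gradient i = Δh / L = 25.2 / 2290 = 0.01100.
Q = Σ(K_i·b_i) · W · i = 342.3 × 597 × 0.01100 = 2249 m³/day.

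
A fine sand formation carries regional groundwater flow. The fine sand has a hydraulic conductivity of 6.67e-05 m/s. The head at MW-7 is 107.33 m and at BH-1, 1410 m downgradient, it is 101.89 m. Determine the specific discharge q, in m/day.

0.0222

Convert K: 6.67e-05 m/s × 86400 = 5.763 m/day.
Hydraulic gradient i = (107.33 − 101.89) / 1410 = 5.44 / 1410 = 0.003858.
Specific discharge q = K · i = 5.763 × 0.003858 = 0.02223 m/day.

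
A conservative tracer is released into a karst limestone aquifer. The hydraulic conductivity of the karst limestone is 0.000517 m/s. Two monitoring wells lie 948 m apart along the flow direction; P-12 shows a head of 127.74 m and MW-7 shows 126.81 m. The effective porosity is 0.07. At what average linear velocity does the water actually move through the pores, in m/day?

0.626

Convert K: 0.000517 m/s × 86400 = 44.67 m/day.
Hydraulic gradient i = (127.74 − 126.81) / 948 = 0.93 / 948 = 0.0009810.
Darcy flux q = K · i = 44.67 × 0.0009810 = 0.04382 m/day.
Seepage velocity v = q / n_e = 0.04382 / 0.07 = 0.6260 m/day.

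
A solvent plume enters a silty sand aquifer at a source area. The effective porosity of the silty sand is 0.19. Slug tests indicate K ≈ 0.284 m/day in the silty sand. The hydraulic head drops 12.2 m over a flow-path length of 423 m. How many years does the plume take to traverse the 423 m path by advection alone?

26.9

Hydraulic gradient i = Δh / L = 12.2 / 423 = 0.02884.
Darcy flux q = K · i = 0.2840 × 0.02884 = 0.008191 m/day.
Seepage velocity v = q / n_e = 0.008191 / 0.19 = 0.04311 m/day.
Travel time t = L / v = 423 / 0.04311 = 9812 days = 26.86 years.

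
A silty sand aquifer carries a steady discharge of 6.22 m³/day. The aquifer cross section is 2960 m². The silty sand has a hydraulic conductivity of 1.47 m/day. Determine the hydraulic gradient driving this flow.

0.00143

From Q = K·A·i, i = Q / (K·A) = 6.22 / (1.470 × 2960) = 0.001429.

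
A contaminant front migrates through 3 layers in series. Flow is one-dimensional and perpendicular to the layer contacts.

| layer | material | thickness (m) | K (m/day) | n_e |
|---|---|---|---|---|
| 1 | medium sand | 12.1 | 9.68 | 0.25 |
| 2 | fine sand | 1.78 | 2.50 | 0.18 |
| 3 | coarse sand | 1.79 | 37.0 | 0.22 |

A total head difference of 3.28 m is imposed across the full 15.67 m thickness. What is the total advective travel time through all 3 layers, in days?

With flow normal to the layers, continuity requires the same specific discharge q through every layer.
Σ(b_i/K_i) = 12.1/9.68 + 1.78/2.50 + 1.79/37.0 = 2.010 d.
q = Δh / Σ(b_i/K_i) = 3.28 / 2.010 = 1.632 m/day.
In each layer the seepage velocity is v_i = q/n_i, so the layer transit time is t_i = b_i·n_i / q:
  layer 1 (medium sand): t_1 = 12.1 × 0.25 / 1.632 = 1.854 d
  layer 2 (fine sand): t_2 = 1.78 × 0.18 / 1.632 = 0.1964 d
  layer 3 (coarse sand): t_3 = 1.79 × 0.22 / 1.632 = 0.2414 d
Total t = Σ t_i = 2.292 days.

2.29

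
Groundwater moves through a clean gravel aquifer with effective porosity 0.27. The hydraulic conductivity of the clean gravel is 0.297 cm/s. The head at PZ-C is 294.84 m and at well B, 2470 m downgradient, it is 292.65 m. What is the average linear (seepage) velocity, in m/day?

Convert K: 0.297 cm/s × 864 = 256.6 m/day.
Hydraulic gradient i = (294.84 − 292.65) / 2470 = 2.19 / 2470 = 0.0008866.
Darcy flux q = K · i = 256.6 × 0.0008866 = 0.2275 m/day.
Seepage velocity v = q / n_e = 0.2275 / 0.27 = 0.8427 m/day.

0.843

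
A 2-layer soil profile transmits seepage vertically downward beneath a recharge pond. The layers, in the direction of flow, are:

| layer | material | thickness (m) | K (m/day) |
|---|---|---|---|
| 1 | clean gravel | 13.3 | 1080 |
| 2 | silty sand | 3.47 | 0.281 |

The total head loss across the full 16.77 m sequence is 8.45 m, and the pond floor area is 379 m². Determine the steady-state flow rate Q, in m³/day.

259

Flow is perpendicular to layering, so the layers act in series and the equivalent K is the thickness-weighted harmonic mean.
Total thickness L = 13.3 + 3.47 = 16.77 m.
Σ(b_i/K_i) = 13.3/1080 + 3.47/0.281 = 12.36 d.
K_eq = L / Σ(b_i/K_i) = 16.77 / 12.36 = 1.357 m/day.
Q = K_eq · A · (Δh/L) = 1.357 × 379 × (8.45/16.77) = 259.1 m³/day.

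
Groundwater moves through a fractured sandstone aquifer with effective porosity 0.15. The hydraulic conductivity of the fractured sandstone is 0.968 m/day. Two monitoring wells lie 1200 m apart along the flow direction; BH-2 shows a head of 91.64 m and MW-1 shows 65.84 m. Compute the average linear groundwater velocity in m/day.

Hydraulic gradient i = (91.64 − 65.84) / 1200 = 25.8 / 1200 = 0.02150.
Darcy flux q = K · i = 0.9680 × 0.02150 = 0.02081 m/day.
Seepage velocity v = q / n_e = 0.02081 / 0.15 = 0.1387 m/day.

0.139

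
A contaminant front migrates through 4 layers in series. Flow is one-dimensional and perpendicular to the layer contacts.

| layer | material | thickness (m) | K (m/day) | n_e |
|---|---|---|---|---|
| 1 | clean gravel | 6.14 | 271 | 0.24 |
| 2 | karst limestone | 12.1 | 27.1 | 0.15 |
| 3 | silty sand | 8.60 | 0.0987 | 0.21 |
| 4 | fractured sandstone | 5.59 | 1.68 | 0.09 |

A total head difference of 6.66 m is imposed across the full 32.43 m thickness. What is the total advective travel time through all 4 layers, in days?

With flow normal to the layers, continuity requires the same specific discharge q through every layer.
Σ(b_i/K_i) = 6.14/271 + 12.1/27.1 + 8.60/0.0987 + 5.59/1.68 = 90.93 d.
q = Δh / Σ(b_i/K_i) = 6.66 / 90.93 = 0.07324 m/day.
In each layer the seepage velocity is v_i = q/n_i, so the layer transit time is t_i = b_i·n_i / q:
  layer 1 (clean gravel): t_1 = 6.14 × 0.24 / 0.07324 = 20.12 d
  layer 2 (karst limestone): t_2 = 12.1 × 0.15 / 0.07324 = 24.78 d
  layer 3 (silty sand): t_3 = 8.60 × 0.21 / 0.07324 = 24.66 d
  layer 4 (fractured sandstone): t_4 = 5.59 × 0.09 / 0.07324 = 6.869 d
Total t = Σ t_i = 76.43 days.

76.4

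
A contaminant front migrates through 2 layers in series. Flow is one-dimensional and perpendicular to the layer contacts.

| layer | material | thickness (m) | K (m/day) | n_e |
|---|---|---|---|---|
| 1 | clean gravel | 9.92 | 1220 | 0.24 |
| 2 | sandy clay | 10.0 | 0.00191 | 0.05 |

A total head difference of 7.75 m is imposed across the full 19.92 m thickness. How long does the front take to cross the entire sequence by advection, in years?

With flow normal to the layers, continuity requires the same specific discharge q through every layer.
Σ(b_i/K_i) = 9.92/1220 + 10.0/0.00191 = 5236 d.
q = Δh / Σ(b_i/K_i) = 7.75 / 5236 = 0.001480 m/day.
In each layer the seepage velocity is v_i = q/n_i, so the layer transit time is t_i = b_i·n_i / q:
  layer 1 (clean gravel): t_1 = 9.92 × 0.24 / 0.001480 = 1608 d
  layer 2 (sandy clay): t_2 = 10.0 × 0.05 / 0.001480 = 337.8 d
Total t = Σ t_i = 1946 days = 5.328 years.

5.33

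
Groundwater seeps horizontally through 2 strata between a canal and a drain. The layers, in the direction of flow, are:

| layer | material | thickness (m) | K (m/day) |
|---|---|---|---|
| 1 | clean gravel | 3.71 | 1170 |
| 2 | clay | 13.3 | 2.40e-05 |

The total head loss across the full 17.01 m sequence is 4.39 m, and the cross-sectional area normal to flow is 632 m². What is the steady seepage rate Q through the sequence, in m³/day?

0.00501

Flow is perpendicular to layering, so the layers act in series and the equivalent K is the thickness-weighted harmonic mean.
Total thickness L = 3.71 + 13.3 = 17.01 m.
Σ(b_i/K_i) = 3.71/1170 + 13.3/2.40e-05 = 5.542e+05 d.
K_eq = L / Σ(b_i/K_i) = 17.01 / 5.542e+05 = 3.069e-05 m/day.
Q = K_eq · A · (Δh/L) = 3.069e-05 × 632 × (4.39/17.01) = 0.005007 m³/day.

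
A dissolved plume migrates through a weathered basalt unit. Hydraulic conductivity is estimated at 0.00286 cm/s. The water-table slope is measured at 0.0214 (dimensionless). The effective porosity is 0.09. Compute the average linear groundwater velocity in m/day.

0.588

Convert K: 0.00286 cm/s × 864 = 2.471 m/day.
Hydraulic gradient i = 0.0214.
Darcy flux q = K · i = 2.471 × 0.02140 = 0.05288 m/day.
Seepage velocity v = q / n_e = 0.05288 / 0.09 = 0.5876 m/day.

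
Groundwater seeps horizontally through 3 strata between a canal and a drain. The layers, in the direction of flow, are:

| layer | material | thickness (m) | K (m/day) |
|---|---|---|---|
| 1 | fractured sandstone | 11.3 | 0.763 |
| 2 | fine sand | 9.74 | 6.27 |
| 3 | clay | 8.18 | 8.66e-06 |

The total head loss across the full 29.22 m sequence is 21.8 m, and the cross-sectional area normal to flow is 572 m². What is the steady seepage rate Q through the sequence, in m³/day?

0.0132

Flow is perpendicular to layering, so the layers act in series and the equivalent K is the thickness-weighted harmonic mean.
Total thickness L = 11.3 + 9.74 + 8.18 = 29.22 m.
Σ(b_i/K_i) = 11.3/0.763 + 9.74/6.27 + 8.18/8.66e-06 = 9.446e+05 d.
K_eq = L / Σ(b_i/K_i) = 29.22 / 9.446e+05 = 3.093e-05 m/day.
Q = K_eq · A · (Δh/L) = 3.093e-05 × 572 × (21.8/29.22) = 0.01320 m³/day.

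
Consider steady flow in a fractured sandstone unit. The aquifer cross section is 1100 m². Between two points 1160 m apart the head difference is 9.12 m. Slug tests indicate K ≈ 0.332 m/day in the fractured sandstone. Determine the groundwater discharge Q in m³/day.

Hydraulic gradient i = Δh / L = 9.12 / 1160 = 0.007862.
Darcy's law: Q = K · A · i = 0.3320 × 1100 × 0.007862 = 2.871 m³/day.

2.87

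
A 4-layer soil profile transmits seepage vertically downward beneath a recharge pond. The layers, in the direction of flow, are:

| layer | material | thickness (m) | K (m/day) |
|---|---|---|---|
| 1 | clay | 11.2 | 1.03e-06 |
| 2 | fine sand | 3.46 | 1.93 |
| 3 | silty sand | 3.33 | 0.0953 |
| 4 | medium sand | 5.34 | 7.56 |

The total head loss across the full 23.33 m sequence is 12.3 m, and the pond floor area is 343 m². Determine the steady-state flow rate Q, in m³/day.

Flow is perpendicular to layering, so the layers act in series and the equivalent K is the thickness-weighted harmonic mean.
Total thickness L = 11.2 + 3.46 + 3.33 + 5.34 = 23.33 m.
Σ(b_i/K_i) = 11.2/1.03e-06 + 3.46/1.93 + 3.33/0.0953 + 5.34/7.56 = 1.087e+07 d.
K_eq = L / Σ(b_i/K_i) = 23.33 / 1.087e+07 = 2.146e-06 m/day.
Q = K_eq · A · (Δh/L) = 2.146e-06 × 343 × (12.3/23.33) = 0.0003880 m³/day.

0.000388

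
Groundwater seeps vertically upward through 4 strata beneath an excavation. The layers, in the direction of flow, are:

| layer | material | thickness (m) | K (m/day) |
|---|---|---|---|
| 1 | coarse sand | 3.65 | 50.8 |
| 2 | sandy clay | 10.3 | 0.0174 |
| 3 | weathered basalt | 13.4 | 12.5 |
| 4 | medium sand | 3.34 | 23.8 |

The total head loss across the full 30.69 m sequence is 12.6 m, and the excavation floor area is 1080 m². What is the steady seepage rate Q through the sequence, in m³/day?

22.9

Flow is perpendicular to layering, so the layers act in series and the equivalent K is the thickness-weighted harmonic mean.
Total thickness L = 3.65 + 10.3 + 13.4 + 3.34 = 30.69 m.
Σ(b_i/K_i) = 3.65/50.8 + 10.3/0.0174 + 13.4/12.5 + 3.34/23.8 = 593.2 d.
K_eq = L / Σ(b_i/K_i) = 30.69 / 593.2 = 0.05173 m/day.
Q = K_eq · A · (Δh/L) = 0.05173 × 1080 × (12.6/30.69) = 22.94 m³/day.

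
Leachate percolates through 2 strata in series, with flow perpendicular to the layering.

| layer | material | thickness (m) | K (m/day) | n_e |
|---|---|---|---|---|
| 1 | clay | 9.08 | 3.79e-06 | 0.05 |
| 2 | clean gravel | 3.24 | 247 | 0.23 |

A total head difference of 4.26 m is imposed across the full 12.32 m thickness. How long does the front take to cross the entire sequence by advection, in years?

1850

With flow normal to the layers, continuity requires the same specific discharge q through every layer.
Σ(b_i/K_i) = 9.08/3.79e-06 + 3.24/247 = 2.396e+06 d.
q = Δh / Σ(b_i/K_i) = 4.26 / 2.396e+06 = 1.778e-06 m/day.
In each layer the seepage velocity is v_i = q/n_i, so the layer transit time is t_i = b_i·n_i / q:
  layer 1 (clay): t_1 = 9.08 × 0.05 / 1.778e-06 = 2.553e+05 d
  layer 2 (clean gravel): t_2 = 3.24 × 0.23 / 1.778e-06 = 4.191e+05 d
Total t = Σ t_i = 6.744e+05 days = 1846 years.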